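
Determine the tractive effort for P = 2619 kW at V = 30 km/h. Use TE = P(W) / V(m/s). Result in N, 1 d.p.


Convert: P = 2619 kW = 2619000 W
V = 30 / 3.6 = 8.3333 m/s
TE = 2619000 / 8.3333
TE = 314280.0 N

314280.0


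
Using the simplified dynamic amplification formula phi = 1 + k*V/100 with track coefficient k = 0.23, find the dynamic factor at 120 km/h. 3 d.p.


phi = 1 + k * V / 100
phi = 1 + 0.23 * 120 / 100
phi = 1 + 0.276
phi = 1.276

1.276


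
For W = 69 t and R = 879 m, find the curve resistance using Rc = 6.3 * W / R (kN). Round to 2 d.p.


Rc = 6.3 * W / R
Rc = 6.3 * 69 / 879
Rc = 434.7 / 879
Rc = 0.49 kN

0.49


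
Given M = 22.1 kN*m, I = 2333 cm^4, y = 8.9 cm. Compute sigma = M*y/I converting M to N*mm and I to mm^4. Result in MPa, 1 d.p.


Convert units:
M = 22.1 kN*m = 22100000 N*mm
y = 8.9 cm = 89 mm
I = 2333 cm^4 = 23330000 mm^4
sigma = 22100000 * 89 / 23330000
sigma = 84.3 MPa

84.3


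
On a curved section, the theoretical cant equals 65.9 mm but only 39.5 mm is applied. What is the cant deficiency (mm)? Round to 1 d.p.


Cant deficiency = equilibrium cant - actual cant
CD = 65.9 - 39.5
CD = 26.4 mm

26.4


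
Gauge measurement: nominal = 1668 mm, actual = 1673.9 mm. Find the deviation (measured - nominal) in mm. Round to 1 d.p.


Deviation = measured - nominal
Deviation = 1673.9 - 1668
Deviation = 5.9 mm

5.9


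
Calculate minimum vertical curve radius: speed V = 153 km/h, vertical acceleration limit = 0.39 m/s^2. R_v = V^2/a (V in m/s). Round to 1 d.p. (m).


Convert speed: V = 153 / 3.6 = 42.5 m/s
V^2 = 1806.25 m^2/s^2
R_v = 1806.25 / 0.39
R_v = 4631.4 m

4631.4


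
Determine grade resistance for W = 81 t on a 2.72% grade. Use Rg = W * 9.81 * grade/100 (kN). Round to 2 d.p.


Rg = W * 9.81 * grade / 100
Rg = 81 * 9.81 * 2.72 / 100
Rg = 794.61 * 0.0272
Rg = 21.61 kN

21.61


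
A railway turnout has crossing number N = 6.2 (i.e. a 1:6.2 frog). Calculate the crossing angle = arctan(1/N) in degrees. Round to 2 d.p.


1/N = 1/6.2 = 0.16129
angle = arctan(0.16129) = 0.159913 rad
angle = 0.159913 * 180/pi = 9.16 degrees

9.16


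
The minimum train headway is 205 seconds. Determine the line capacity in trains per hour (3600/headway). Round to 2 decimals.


Capacity = 3600 / headway
Capacity = 3600 / 205
Capacity = 17.56 trains/hour

17.56


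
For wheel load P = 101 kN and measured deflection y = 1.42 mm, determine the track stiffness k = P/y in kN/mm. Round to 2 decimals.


Track stiffness k = P / y
k = 101 / 1.42
k = 71.13 kN/mm

71.13


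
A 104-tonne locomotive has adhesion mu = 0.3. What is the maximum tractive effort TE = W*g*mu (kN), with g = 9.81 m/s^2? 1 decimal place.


TE_max = W * g * mu
TE_max = 104 * 9.81 * 0.3
TE_max = 1020.24 * 0.3
TE_max = 306.1 kN

306.1


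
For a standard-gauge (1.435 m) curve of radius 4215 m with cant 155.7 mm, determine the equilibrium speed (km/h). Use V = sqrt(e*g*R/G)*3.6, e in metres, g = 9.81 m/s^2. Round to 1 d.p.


Convert cant: e = 155.7 mm = 0.1557 m
V_ms = sqrt(0.1557 * 9.81 * 4215 / 1.435)
V_ms = sqrt(4486.454812) = 66.981 m/s
V = 66.981 * 3.6 = 241.1 km/h

241.1


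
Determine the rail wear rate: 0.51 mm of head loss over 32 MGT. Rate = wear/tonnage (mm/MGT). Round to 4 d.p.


Wear rate = total wear / cumulative tonnage
Rate = 0.51 / 32
Rate = 0.0159 mm/MGT

0.0159


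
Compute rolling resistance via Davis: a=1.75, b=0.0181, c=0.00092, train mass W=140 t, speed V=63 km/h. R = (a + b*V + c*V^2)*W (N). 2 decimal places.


b*V = 0.0181 * 63 = 1.1403
c*V^2 = 0.00092 * 3969 = 3.65148
R_per_t = 1.75 + 1.1403 + 3.65148 = 6.54178 N/t
R_total = 6.54178 * 140 = 915.85 N

915.85


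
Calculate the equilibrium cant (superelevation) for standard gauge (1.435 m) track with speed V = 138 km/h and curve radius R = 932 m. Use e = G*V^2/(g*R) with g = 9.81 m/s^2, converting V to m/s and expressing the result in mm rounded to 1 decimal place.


Convert speed: V = 138 / 3.6 = 38.3333 m/s
Apply formula: e = 1.435 * 38.3333^2 / (9.81 * 932)
e = 1.435 * 1469.4444 / 9142.92
e = 0.230632 m = 230.6 mm

230.6


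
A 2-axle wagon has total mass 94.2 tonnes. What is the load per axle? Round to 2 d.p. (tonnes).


Load per axle = total weight / number of axles
Load = 94.2 / 2
Load = 47.10 tonnes

47.10


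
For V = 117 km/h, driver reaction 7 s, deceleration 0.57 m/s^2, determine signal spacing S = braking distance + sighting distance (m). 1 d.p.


V = 117 / 3.6 = 32.5 m/s
Braking distance = 32.5^2 / (2*0.57) = 926.5351 m
Sighting distance = 32.5 * 7 = 227.5 m
S = 926.5351 + 227.5 = 1154.0 m

1154.0


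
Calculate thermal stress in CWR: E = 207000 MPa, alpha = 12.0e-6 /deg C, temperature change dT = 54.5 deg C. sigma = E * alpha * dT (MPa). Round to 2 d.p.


sigma = E * alpha * dT
sigma = 207000 * 12.0e-6 * 54.5
sigma = 2.484 * 54.5
sigma = 135.38 MPa

135.38


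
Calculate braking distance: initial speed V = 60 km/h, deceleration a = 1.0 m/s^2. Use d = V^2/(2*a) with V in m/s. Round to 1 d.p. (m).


Convert speed: V = 60 / 3.6 = 16.6667 m/s
V^2 = 277.7778
d = 277.7778 / (2 * 1.0)
d = 277.7778 / 2.0
d = 138.9 m

138.9


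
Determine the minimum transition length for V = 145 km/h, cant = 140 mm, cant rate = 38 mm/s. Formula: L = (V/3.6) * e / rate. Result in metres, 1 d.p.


Convert speed: V = 145 / 3.6 = 40.2778 m/s
L = 40.2778 * 140 / 38
L = 5638.8889 / 38
L = 148.4 m

148.4


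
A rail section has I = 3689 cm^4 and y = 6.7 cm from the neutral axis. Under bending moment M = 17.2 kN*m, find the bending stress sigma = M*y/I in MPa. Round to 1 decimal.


Convert units:
M = 17.2 kN*m = 17200000 N*mm
y = 6.7 cm = 67 mm
I = 3689 cm^4 = 36890000 mm^4
sigma = 17200000 * 67 / 36890000
sigma = 31.2 MPa

31.2


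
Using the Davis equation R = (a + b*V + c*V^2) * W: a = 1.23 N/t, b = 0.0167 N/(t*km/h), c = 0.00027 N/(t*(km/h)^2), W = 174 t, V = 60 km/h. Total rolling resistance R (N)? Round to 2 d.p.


b*V = 0.0167 * 60 = 1.002
c*V^2 = 0.00027 * 3600 = 0.972
R_per_t = 1.23 + 1.002 + 0.972 = 3.204 N/t
R_total = 3.204 * 174 = 557.50 N

557.50


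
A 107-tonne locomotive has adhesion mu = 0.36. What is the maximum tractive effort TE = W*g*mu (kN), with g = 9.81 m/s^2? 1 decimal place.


TE_max = W * g * mu
TE_max = 107 * 9.81 * 0.36
TE_max = 1049.67 * 0.36
TE_max = 377.9 kN

377.9


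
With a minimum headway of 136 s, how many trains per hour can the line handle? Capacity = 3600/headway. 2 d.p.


Capacity = 3600 / headway
Capacity = 3600 / 136
Capacity = 26.47 trains/hour

26.47


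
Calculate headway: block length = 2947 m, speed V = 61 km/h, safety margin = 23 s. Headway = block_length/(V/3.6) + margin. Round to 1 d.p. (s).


V = 61 / 3.6 = 16.9444 m/s
Block traversal time = 2947 / 16.9444 = 173.9213 s
Headway = 173.9213 + 23
Headway = 196.9 s

196.9


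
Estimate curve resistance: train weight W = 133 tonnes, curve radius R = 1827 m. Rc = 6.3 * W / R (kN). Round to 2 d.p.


Rc = 6.3 * W / R
Rc = 6.3 * 133 / 1827
Rc = 837.9 / 1827
Rc = 0.46 kN

0.46


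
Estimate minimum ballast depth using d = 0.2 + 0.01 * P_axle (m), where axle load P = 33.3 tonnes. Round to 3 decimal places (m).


d = 0.2 + 0.01 * 33.3
d = 0.2 + 0.333
d = 0.533 m

0.533


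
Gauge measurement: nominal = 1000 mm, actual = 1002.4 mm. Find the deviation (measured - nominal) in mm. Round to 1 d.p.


Deviation = measured - nominal
Deviation = 1002.4 - 1000
Deviation = 2.4 mm

2.4


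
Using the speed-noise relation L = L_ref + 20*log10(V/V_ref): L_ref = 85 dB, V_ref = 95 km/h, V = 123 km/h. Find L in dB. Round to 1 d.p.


V/V_ref = 123 / 95 = 1.294737
log10(1.294737) = 0.112182
20 * 0.112182 = 2.2436
L = 85 + 2.2436 = 87.2 dB

87.2


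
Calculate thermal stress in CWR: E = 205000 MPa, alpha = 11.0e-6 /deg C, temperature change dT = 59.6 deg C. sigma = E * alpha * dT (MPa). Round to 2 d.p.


sigma = E * alpha * dT
sigma = 205000 * 11.0e-6 * 59.6
sigma = 2.255 * 59.6
sigma = 134.40 MPa

134.40


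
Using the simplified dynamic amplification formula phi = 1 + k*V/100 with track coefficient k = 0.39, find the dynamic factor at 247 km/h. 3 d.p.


phi = 1 + k * V / 100
phi = 1 + 0.39 * 247 / 100
phi = 1 + 0.9633
phi = 1.963

1.963


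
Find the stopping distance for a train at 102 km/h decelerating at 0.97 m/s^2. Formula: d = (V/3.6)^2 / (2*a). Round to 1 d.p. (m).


Convert speed: V = 102 / 3.6 = 28.3333 m/s
V^2 = 802.7778
d = 802.7778 / (2 * 0.97)
d = 802.7778 / 1.94
d = 413.8 m

413.8


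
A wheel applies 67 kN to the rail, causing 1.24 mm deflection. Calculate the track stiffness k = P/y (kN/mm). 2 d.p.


Track stiffness k = P / y
k = 67 / 1.24
k = 54.03 kN/mm

54.03


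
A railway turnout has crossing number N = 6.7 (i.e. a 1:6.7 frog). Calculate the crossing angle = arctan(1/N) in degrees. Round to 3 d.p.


1/N = 1/6.7 = 0.149254
angle = arctan(0.149254) = 0.14816 rad
angle = 0.14816 * 180/pi = 8.489 degrees

8.489


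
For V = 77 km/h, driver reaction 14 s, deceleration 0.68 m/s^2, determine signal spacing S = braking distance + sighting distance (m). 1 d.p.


V = 77 / 3.6 = 21.3889 m/s
Braking distance = 21.3889^2 / (2*0.68) = 336.3857 m
Sighting distance = 21.3889 * 14 = 299.4444 m
S = 336.3857 + 299.4444 = 635.8 m

635.8


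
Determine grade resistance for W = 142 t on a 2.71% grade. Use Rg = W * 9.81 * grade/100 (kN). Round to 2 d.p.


Rg = W * 9.81 * grade / 100
Rg = 142 * 9.81 * 2.71 / 100
Rg = 1393.02 * 0.0271
Rg = 37.75 kN

37.75


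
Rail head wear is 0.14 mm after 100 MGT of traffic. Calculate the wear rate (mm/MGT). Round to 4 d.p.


Wear rate = total wear / cumulative tonnage
Rate = 0.14 / 100
Rate = 0.0014 mm/MGT

0.0014


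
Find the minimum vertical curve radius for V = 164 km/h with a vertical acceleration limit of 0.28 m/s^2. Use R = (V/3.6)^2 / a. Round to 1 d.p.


Convert speed: V = 164 / 3.6 = 45.5556 m/s
V^2 = 2075.3086 m^2/s^2
R_v = 2075.3086 / 0.28
R_v = 7411.8 m

7411.8


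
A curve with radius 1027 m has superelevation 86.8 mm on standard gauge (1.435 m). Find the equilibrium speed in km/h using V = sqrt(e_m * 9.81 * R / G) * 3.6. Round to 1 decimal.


Convert cant: e = 86.8 mm = 0.0868 m
V_ms = sqrt(0.0868 * 9.81 * 1027 / 1.435)
V_ms = sqrt(609.406771) = 24.6862 m/s
V = 24.6862 * 3.6 = 88.9 km/h

88.9


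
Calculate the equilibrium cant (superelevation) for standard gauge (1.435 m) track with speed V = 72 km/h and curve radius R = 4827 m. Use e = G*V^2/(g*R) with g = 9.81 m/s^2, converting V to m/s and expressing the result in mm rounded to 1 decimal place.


Convert speed: V = 72 / 3.6 = 20.0 m/s
Apply formula: e = 1.435 * 20.0^2 / (9.81 * 4827)
e = 1.435 * 400.0 / 47352.87
e = 0.012122 m = 12.1 mm

12.1


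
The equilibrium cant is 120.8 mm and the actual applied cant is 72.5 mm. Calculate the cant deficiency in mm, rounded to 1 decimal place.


Cant deficiency = equilibrium cant - actual cant
CD = 120.8 - 72.5
CD = 48.3 mm

48.3


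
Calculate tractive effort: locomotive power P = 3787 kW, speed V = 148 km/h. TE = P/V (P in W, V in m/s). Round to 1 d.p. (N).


Convert: P = 3787 kW = 3787000 W
V = 148 / 3.6 = 41.1111 m/s
TE = 3787000 / 41.1111
TE = 92116.2 N

92116.2


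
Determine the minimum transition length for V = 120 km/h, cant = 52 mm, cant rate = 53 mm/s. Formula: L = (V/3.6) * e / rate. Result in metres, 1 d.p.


Convert speed: V = 120 / 3.6 = 33.3333 m/s
L = 33.3333 * 52 / 53
L = 1733.3333 / 53
L = 32.7 m

32.7


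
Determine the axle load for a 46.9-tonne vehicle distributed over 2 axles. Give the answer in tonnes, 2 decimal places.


Load per axle = total weight / number of axles
Load = 46.9 / 2
Load = 23.45 tonnes

23.45


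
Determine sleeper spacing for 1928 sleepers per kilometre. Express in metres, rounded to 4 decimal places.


Spacing = 1000 m / number of sleepers
Spacing = 1000 / 1928
Spacing = 0.5187 m

0.5187


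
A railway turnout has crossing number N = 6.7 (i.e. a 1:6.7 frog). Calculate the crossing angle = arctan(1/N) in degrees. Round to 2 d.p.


1/N = 1/6.7 = 0.149254
angle = arctan(0.149254) = 0.14816 rad
angle = 0.14816 * 180/pi = 8.49 degrees

8.49


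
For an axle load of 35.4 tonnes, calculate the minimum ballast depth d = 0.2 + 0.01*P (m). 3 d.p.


d = 0.2 + 0.01 * 35.4
d = 0.2 + 0.354
d = 0.554 m

0.554


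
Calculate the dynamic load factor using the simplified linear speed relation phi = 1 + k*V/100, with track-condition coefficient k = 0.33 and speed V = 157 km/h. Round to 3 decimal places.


phi = 1 + k * V / 100
phi = 1 + 0.33 * 157 / 100
phi = 1 + 0.5181
phi = 1.518

1.518


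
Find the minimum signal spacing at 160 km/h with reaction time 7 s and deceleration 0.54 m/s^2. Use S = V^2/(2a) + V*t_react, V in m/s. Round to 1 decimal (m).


V = 160 / 3.6 = 44.4444 m/s
Braking distance = 44.4444^2 / (2*0.54) = 1828.9895 m
Sighting distance = 44.4444 * 7 = 311.1111 m
S = 1828.9895 + 311.1111 = 2140.1 m

2140.1


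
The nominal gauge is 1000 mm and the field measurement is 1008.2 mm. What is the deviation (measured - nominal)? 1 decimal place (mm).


Deviation = measured - nominal
Deviation = 1008.2 - 1000
Deviation = 8.2 mm

8.2


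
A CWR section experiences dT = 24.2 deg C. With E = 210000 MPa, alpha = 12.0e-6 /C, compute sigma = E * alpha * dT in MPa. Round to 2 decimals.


sigma = E * alpha * dT
sigma = 210000 * 12.0e-6 * 24.2
sigma = 2.52 * 24.2
sigma = 60.98 MPa

60.98


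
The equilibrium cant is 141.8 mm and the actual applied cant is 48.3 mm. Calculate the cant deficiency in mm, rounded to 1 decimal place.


Cant deficiency = equilibrium cant - actual cant
CD = 141.8 - 48.3
CD = 93.5 mm

93.5


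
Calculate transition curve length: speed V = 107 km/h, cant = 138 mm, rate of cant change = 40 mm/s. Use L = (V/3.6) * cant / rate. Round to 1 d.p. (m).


Convert speed: V = 107 / 3.6 = 29.7222 m/s
L = 29.7222 * 138 / 40
L = 4101.6667 / 40
L = 102.5 m

102.5


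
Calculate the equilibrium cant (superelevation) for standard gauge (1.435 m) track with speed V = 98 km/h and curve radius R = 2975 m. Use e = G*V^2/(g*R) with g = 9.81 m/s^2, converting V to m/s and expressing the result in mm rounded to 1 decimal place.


Convert speed: V = 98 / 3.6 = 27.2222 m/s
Apply formula: e = 1.435 * 27.2222^2 / (9.81 * 2975)
e = 1.435 * 741.0494 / 29184.75
e = 0.036437 m = 36.4 mm

36.4


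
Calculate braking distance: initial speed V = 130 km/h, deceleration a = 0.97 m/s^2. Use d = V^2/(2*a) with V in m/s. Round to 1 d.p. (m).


Convert speed: V = 130 / 3.6 = 36.1111 m/s
V^2 = 1304.0123
d = 1304.0123 / (2 * 0.97)
d = 1304.0123 / 1.94
d = 672.2 m

672.2


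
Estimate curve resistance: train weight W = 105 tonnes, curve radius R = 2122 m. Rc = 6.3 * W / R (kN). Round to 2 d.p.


Rc = 6.3 * W / R
Rc = 6.3 * 105 / 2122
Rc = 661.5 / 2122
Rc = 0.31 kN

0.31


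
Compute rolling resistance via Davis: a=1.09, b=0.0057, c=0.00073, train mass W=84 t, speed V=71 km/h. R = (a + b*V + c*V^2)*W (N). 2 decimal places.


b*V = 0.0057 * 71 = 0.4047
c*V^2 = 0.00073 * 5041 = 3.67993
R_per_t = 1.09 + 0.4047 + 3.67993 = 5.17463 N/t
R_total = 5.17463 * 84 = 434.67 N

434.67


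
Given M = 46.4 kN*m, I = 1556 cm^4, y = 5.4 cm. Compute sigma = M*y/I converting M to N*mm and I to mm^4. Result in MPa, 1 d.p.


Convert units:
M = 46.4 kN*m = 46400000 N*mm
y = 5.4 cm = 54 mm
I = 1556 cm^4 = 15560000 mm^4
sigma = 46400000 * 54 / 15560000
sigma = 161.0 MPa

161.0


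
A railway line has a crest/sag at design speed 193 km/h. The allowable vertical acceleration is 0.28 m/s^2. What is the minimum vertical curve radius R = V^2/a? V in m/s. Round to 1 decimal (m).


Convert speed: V = 193 / 3.6 = 53.6111 m/s
V^2 = 2874.1512 m^2/s^2
R_v = 2874.1512 / 0.28
R_v = 10264.8 m

10264.8


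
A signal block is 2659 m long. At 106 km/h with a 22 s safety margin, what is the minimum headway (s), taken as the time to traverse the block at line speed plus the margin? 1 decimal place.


V = 106 / 3.6 = 29.4444 m/s
Block traversal time = 2659 / 29.4444 = 90.3057 s
Headway = 90.3057 + 22
Headway = 112.3 s

112.3


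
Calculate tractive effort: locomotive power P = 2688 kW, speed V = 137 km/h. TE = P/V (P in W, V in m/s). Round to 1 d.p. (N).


Convert: P = 2688 kW = 2688000 W
V = 137 / 3.6 = 38.0556 m/s
TE = 2688000 / 38.0556
TE = 70633.6 N

70633.6


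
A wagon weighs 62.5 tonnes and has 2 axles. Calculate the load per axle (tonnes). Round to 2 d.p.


Load per axle = total weight / number of axles
Load = 62.5 / 2
Load = 31.25 tonnes

31.25


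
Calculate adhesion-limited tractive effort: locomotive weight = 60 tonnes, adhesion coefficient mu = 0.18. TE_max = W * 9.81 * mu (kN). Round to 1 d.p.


TE_max = W * g * mu
TE_max = 60 * 9.81 * 0.18
TE_max = 588.6 * 0.18
TE_max = 105.9 kN

105.9


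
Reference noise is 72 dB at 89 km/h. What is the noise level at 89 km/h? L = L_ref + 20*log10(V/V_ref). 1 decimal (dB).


V/V_ref = 89 / 89 = 1.0
log10(1.0) = 0.0
20 * 0.0 = 0.0
L = 72 + 0.0 = 72.0 dB

72.0


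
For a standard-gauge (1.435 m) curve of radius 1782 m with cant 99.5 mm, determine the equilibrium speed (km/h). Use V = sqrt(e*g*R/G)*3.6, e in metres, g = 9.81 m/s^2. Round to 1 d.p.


Convert cant: e = 99.5 mm = 0.0995 m
V_ms = sqrt(0.0995 * 9.81 * 1782 / 1.435)
V_ms = sqrt(1212.126334) = 34.8156 m/s
V = 34.8156 * 3.6 = 125.3 km/h

125.3


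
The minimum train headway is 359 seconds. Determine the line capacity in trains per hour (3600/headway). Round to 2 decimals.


Capacity = 3600 / headway
Capacity = 3600 / 359
Capacity = 10.03 trains/hour

10.03


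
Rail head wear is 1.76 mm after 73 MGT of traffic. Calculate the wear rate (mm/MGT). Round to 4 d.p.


Wear rate = total wear / cumulative tonnage
Rate = 1.76 / 73
Rate = 0.0241 mm/MGT

0.0241


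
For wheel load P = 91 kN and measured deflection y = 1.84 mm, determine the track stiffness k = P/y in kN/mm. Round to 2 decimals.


Track stiffness k = P / y
k = 91 / 1.84
k = 49.46 kN/mm

49.46


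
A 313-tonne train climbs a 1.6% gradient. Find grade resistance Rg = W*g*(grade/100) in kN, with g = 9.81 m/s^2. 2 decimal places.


Rg = W * 9.81 * grade / 100
Rg = 313 * 9.81 * 1.6 / 100
Rg = 3070.53 * 0.016
Rg = 49.13 kN

49.13


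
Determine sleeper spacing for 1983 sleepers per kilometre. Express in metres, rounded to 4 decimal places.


Spacing = 1000 m / number of sleepers
Spacing = 1000 / 1983
Spacing = 0.5043 m

0.5043


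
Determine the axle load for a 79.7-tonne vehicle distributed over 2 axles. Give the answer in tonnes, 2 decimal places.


Load per axle = total weight / number of axles
Load = 79.7 / 2
Load = 39.85 tonnes

39.85


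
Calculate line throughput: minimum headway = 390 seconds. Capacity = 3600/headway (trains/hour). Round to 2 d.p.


Capacity = 3600 / headway
Capacity = 3600 / 390
Capacity = 9.23 trains/hour

9.23


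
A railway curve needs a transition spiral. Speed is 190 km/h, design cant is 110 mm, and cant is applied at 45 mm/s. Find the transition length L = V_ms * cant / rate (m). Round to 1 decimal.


Convert speed: V = 190 / 3.6 = 52.7778 m/s
L = 52.7778 * 110 / 45
L = 5805.5556 / 45
L = 129.0 m

129.0


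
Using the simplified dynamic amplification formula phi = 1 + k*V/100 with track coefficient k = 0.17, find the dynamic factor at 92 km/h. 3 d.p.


phi = 1 + k * V / 100
phi = 1 + 0.17 * 92 / 100
phi = 1 + 0.1564
phi = 1.156

1.156


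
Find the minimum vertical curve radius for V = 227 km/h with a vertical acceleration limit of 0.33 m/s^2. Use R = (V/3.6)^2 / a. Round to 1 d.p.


Convert speed: V = 227 / 3.6 = 63.0556 m/s
V^2 = 3976.0031 m^2/s^2
R_v = 3976.0031 / 0.33
R_v = 12048.5 m

12048.5


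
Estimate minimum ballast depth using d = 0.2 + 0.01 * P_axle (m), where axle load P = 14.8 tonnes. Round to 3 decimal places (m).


d = 0.2 + 0.01 * 14.8
d = 0.2 + 0.148
d = 0.348 m

0.348


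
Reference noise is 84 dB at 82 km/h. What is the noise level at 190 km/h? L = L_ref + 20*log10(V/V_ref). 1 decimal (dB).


V/V_ref = 190 / 82 = 2.317073
log10(2.317073) = 0.36494
20 * 0.36494 = 7.2988
L = 84 + 7.2988 = 91.3 dB

91.3


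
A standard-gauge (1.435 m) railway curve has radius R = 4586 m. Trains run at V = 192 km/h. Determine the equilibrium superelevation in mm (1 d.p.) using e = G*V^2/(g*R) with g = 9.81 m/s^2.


Convert speed: V = 192 / 3.6 = 53.3333 m/s
Apply formula: e = 1.435 * 53.3333^2 / (9.81 * 4586)
e = 1.435 * 2844.4444 / 44988.66
e = 0.090729 m = 90.7 mm

90.7


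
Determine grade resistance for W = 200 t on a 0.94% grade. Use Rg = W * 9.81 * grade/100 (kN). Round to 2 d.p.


Rg = W * 9.81 * grade / 100
Rg = 200 * 9.81 * 0.94 / 100
Rg = 1962.0 * 0.0094
Rg = 18.44 kN

18.44


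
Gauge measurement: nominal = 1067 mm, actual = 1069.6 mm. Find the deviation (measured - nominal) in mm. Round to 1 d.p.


Deviation = measured - nominal
Deviation = 1069.6 - 1067
Deviation = 2.6 mm

2.6


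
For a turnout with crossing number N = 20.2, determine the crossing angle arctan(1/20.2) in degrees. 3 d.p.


1/N = 1/20.2 = 0.049505
angle = arctan(0.049505) = 0.049465 rad
angle = 0.049465 * 180/pi = 2.834 degrees

2.834


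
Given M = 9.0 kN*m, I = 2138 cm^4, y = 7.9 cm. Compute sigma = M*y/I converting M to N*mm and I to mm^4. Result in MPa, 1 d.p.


Convert units:
M = 9.0 kN*m = 9000000 N*mm
y = 7.9 cm = 79 mm
I = 2138 cm^4 = 21380000 mm^4
sigma = 9000000 * 79 / 21380000
sigma = 33.3 MPa

33.3


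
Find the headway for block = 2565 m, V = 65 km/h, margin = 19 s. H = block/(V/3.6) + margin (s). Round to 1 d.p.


V = 65 / 3.6 = 18.0556 m/s
Block traversal time = 2565 / 18.0556 = 142.0615 s
Headway = 142.0615 + 19
Headway = 161.1 s

161.1


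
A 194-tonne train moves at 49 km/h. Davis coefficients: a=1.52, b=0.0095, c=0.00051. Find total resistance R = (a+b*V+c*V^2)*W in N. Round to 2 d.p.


b*V = 0.0095 * 49 = 0.4655
c*V^2 = 0.00051 * 2401 = 1.22451
R_per_t = 1.52 + 0.4655 + 1.22451 = 3.21001 N/t
R_total = 3.21001 * 194 = 622.74 N

622.74


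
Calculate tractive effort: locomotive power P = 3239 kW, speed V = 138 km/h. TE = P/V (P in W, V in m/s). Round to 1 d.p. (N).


Convert: P = 3239 kW = 3239000 W
V = 138 / 3.6 = 38.3333 m/s
TE = 3239000 / 38.3333
TE = 84495.7 N

84495.7


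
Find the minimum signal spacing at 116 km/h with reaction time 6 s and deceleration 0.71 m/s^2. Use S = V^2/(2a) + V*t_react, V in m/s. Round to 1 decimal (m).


V = 116 / 3.6 = 32.2222 m/s
Braking distance = 32.2222^2 / (2*0.71) = 731.1772 m
Sighting distance = 32.2222 * 6 = 193.3333 m
S = 731.1772 + 193.3333 = 924.5 m

924.5


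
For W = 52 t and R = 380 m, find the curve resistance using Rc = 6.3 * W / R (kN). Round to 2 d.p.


Rc = 6.3 * W / R
Rc = 6.3 * 52 / 380
Rc = 327.6 / 380
Rc = 0.86 kN

0.86


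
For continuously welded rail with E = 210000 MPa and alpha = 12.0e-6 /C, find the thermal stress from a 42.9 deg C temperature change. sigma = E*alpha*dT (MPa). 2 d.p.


sigma = E * alpha * dT
sigma = 210000 * 12.0e-6 * 42.9
sigma = 2.52 * 42.9
sigma = 108.11 MPa

108.11


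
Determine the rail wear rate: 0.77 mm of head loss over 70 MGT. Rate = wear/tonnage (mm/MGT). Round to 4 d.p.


Wear rate = total wear / cumulative tonnage
Rate = 0.77 / 70
Rate = 0.0110 mm/MGT

0.0110


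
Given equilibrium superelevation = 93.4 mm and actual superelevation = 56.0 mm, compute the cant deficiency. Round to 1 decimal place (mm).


Cant deficiency = equilibrium cant - actual cant
CD = 93.4 - 56.0
CD = 37.4 mm

37.4


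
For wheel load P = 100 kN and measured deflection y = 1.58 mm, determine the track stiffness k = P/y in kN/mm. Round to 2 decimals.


Track stiffness k = P / y
k = 100 / 1.58
k = 63.29 kN/mm

63.29


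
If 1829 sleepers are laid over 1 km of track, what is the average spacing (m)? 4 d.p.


Spacing = 1000 m / number of sleepers
Spacing = 1000 / 1829
Spacing = 0.5467 m

0.5467


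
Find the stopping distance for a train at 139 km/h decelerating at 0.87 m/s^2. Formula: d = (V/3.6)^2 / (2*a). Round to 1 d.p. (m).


Convert speed: V = 139 / 3.6 = 38.6111 m/s
V^2 = 1490.8179
d = 1490.8179 / (2 * 0.87)
d = 1490.8179 / 1.74
d = 856.8 m

856.8


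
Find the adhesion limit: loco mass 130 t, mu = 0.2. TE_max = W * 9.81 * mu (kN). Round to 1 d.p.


TE_max = W * g * mu
TE_max = 130 * 9.81 * 0.2
TE_max = 1275.3 * 0.2
TE_max = 255.1 kN

255.1


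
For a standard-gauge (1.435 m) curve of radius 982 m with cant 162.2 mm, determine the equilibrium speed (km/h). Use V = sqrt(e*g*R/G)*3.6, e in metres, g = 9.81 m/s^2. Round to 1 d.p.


Convert cant: e = 162.2 mm = 0.1622 m
V_ms = sqrt(0.1622 * 9.81 * 982 / 1.435)
V_ms = sqrt(1088.878553) = 32.9982 m/s
V = 32.9982 * 3.6 = 118.8 km/h

118.8


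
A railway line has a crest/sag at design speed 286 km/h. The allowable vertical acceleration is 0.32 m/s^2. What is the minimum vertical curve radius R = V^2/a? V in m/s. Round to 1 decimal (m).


Convert speed: V = 286 / 3.6 = 79.4444 m/s
V^2 = 6311.4198 m^2/s^2
R_v = 6311.4198 / 0.32
R_v = 19723.2 m

19723.2


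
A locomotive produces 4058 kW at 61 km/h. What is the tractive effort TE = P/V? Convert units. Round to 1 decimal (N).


Convert: P = 4058 kW = 4058000 W
V = 61 / 3.6 = 16.9444 m/s
TE = 4058000 / 16.9444
TE = 239488.5 N

239488.5


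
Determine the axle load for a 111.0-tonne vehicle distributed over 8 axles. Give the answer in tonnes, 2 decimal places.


Load per axle = total weight / number of axles
Load = 111.0 / 8
Load = 13.88 tonnes

13.88


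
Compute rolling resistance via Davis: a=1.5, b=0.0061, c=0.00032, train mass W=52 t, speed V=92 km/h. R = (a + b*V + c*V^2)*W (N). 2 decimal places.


b*V = 0.0061 * 92 = 0.5612
c*V^2 = 0.00032 * 8464 = 2.70848
R_per_t = 1.5 + 0.5612 + 2.70848 = 4.76968 N/t
R_total = 4.76968 * 52 = 248.02 N

248.02


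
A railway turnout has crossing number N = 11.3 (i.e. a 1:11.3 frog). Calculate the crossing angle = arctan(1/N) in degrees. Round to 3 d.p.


1/N = 1/11.3 = 0.088496
angle = arctan(0.088496) = 0.088266 rad
angle = 0.088266 * 180/pi = 5.057 degrees

5.057


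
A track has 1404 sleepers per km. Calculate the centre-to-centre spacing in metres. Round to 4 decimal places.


Spacing = 1000 m / number of sleepers
Spacing = 1000 / 1404
Spacing = 0.7123 m

0.7123


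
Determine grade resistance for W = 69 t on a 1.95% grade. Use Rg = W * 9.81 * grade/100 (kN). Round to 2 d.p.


Rg = W * 9.81 * grade / 100
Rg = 69 * 9.81 * 1.95 / 100
Rg = 676.89 * 0.0195
Rg = 13.20 kN

13.20


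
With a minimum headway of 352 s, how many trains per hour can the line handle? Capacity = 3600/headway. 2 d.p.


Capacity = 3600 / headway
Capacity = 3600 / 352
Capacity = 10.23 trains/hour

10.23


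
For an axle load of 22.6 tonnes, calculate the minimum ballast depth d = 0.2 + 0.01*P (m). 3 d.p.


d = 0.2 + 0.01 * 22.6
d = 0.2 + 0.226
d = 0.426 m

0.426


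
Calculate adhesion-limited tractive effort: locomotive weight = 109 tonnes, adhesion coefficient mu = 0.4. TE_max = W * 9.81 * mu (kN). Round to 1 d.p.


TE_max = W * g * mu
TE_max = 109 * 9.81 * 0.4
TE_max = 1069.29 * 0.4
TE_max = 427.7 kN

427.7


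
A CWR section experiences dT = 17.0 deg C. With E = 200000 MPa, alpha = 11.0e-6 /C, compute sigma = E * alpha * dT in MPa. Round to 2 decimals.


sigma = E * alpha * dT
sigma = 200000 * 11.0e-6 * 17.0
sigma = 2.2 * 17.0
sigma = 37.40 MPa

37.40


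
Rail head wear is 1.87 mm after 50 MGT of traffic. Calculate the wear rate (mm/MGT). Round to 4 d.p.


Wear rate = total wear / cumulative tonnage
Rate = 1.87 / 50
Rate = 0.0374 mm/MGT

0.0374


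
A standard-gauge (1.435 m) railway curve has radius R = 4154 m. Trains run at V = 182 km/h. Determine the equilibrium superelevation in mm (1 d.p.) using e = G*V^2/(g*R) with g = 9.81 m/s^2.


Convert speed: V = 182 / 3.6 = 50.5556 m/s
Apply formula: e = 1.435 * 50.5556^2 / (9.81 * 4154)
e = 1.435 * 2555.8642 / 40750.74
e = 0.090002 m = 90.0 mm

90.0


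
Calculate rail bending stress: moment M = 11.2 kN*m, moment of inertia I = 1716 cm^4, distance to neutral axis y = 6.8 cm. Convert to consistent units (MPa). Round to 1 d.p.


Convert units:
M = 11.2 kN*m = 11200000 N*mm
y = 6.8 cm = 68 mm
I = 1716 cm^4 = 17160000 mm^4
sigma = 11200000 * 68 / 17160000
sigma = 44.4 MPa

44.4


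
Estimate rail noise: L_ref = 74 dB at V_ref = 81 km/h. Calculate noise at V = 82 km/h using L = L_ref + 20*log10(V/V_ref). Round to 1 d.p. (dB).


V/V_ref = 82 / 81 = 1.012346
log10(1.012346) = 0.005329
20 * 0.005329 = 0.1066
L = 74 + 0.1066 = 74.1 dB

74.1


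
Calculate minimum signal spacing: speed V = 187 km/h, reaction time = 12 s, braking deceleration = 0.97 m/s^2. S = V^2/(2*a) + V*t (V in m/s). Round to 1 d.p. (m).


V = 187 / 3.6 = 51.9444 m/s
Braking distance = 51.9444^2 / (2*0.97) = 1390.8378 m
Sighting distance = 51.9444 * 12 = 623.3333 m
S = 1390.8378 + 623.3333 = 2014.2 m

2014.2


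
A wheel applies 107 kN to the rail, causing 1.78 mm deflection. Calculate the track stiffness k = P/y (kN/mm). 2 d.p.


Track stiffness k = P / y
k = 107 / 1.78
k = 60.11 kN/mm

60.11


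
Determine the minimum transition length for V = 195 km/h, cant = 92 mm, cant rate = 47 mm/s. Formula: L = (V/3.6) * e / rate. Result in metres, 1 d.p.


Convert speed: V = 195 / 3.6 = 54.1667 m/s
L = 54.1667 * 92 / 47
L = 4983.3333 / 47
L = 106.0 m

106.0


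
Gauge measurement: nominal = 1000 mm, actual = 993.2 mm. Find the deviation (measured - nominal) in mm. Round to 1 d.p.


Deviation = measured - nominal
Deviation = 993.2 - 1000
Deviation = -6.8 mm

-6.8


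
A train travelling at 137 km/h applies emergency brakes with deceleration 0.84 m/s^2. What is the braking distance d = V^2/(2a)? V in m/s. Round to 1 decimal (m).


Convert speed: V = 137 / 3.6 = 38.0556 m/s
V^2 = 1448.2253
d = 1448.2253 / (2 * 0.84)
d = 1448.2253 / 1.68
d = 862.0 m

862.0


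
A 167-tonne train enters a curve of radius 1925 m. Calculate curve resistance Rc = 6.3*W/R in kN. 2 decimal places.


Rc = 6.3 * W / R
Rc = 6.3 * 167 / 1925
Rc = 1052.1 / 1925
Rc = 0.55 kN

0.55


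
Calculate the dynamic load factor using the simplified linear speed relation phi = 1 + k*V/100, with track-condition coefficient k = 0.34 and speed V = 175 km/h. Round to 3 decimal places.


phi = 1 + k * V / 100
phi = 1 + 0.34 * 175 / 100
phi = 1 + 0.595
phi = 1.595

1.595


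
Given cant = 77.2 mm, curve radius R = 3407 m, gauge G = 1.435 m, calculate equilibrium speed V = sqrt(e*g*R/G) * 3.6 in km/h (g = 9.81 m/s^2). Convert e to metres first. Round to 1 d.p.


Convert cant: e = 77.2 mm = 0.0772 m
V_ms = sqrt(0.0772 * 9.81 * 3407 / 1.435)
V_ms = sqrt(1798.069773) = 42.4037 m/s
V = 42.4037 * 3.6 = 152.7 km/h

152.7


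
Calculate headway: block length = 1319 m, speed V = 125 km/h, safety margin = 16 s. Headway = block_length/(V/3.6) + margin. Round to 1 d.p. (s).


V = 125 / 3.6 = 34.7222 m/s
Block traversal time = 1319 / 34.7222 = 37.9872 s
Headway = 37.9872 + 16
Headway = 54.0 s

54.0


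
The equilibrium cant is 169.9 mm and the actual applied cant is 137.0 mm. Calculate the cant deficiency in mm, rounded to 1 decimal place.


Cant deficiency = equilibrium cant - actual cant
CD = 169.9 - 137.0
CD = 32.9 mm

32.9


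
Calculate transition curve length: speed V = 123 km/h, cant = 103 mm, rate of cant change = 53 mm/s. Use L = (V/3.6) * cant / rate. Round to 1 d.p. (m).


Convert speed: V = 123 / 3.6 = 34.1667 m/s
L = 34.1667 * 103 / 53
L = 3519.1667 / 53
L = 66.4 m

66.4


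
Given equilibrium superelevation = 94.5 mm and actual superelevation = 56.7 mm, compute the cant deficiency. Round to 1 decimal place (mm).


Cant deficiency = equilibrium cant - actual cant
CD = 94.5 - 56.7
CD = 37.8 mm

37.8


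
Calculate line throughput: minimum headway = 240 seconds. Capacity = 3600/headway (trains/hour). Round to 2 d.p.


Capacity = 3600 / headway
Capacity = 3600 / 240
Capacity = 15.00 trains/hour

15.00


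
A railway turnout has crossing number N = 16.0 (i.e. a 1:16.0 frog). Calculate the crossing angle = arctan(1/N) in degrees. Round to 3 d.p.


1/N = 1/16.0 = 0.0625
angle = arctan(0.0625) = 0.062419 rad
angle = 0.062419 * 180/pi = 3.576 degrees

3.576


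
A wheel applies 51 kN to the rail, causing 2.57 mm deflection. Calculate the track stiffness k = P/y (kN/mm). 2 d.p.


Track stiffness k = P / y
k = 51 / 2.57
k = 19.84 kN/mm

19.84


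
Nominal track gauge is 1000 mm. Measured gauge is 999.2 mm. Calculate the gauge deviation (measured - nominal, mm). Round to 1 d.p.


Deviation = measured - nominal
Deviation = 999.2 - 1000
Deviation = -0.8 mm

-0.8


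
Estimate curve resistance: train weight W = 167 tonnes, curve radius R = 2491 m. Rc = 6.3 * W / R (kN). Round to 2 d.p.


Rc = 6.3 * W / R
Rc = 6.3 * 167 / 2491
Rc = 1052.1 / 2491
Rc = 0.42 kN

0.42


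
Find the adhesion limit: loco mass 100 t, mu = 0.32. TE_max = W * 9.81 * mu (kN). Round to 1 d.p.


TE_max = W * g * mu
TE_max = 100 * 9.81 * 0.32
TE_max = 981.0 * 0.32
TE_max = 313.9 kN

313.9


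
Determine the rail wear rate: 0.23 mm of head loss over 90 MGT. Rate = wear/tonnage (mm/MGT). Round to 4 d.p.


Wear rate = total wear / cumulative tonnage
Rate = 0.23 / 90
Rate = 0.0026 mm/MGT

0.0026


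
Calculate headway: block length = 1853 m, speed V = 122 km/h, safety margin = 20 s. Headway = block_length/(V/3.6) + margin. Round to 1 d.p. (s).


V = 122 / 3.6 = 33.8889 m/s
Block traversal time = 1853 / 33.8889 = 54.6787 s
Headway = 54.6787 + 20
Headway = 74.7 s

74.7


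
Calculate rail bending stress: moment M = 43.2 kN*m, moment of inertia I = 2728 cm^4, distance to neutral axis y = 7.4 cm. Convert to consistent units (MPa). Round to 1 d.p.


Convert units:
M = 43.2 kN*m = 43200000 N*mm
y = 7.4 cm = 74 mm
I = 2728 cm^4 = 27280000 mm^4
sigma = 43200000 * 74 / 27280000
sigma = 117.2 MPa

117.2


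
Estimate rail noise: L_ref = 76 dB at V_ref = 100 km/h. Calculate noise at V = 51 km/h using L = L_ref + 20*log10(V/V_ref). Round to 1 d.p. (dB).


V/V_ref = 51 / 100 = 0.51
log10(0.51) = -0.29243
20 * -0.29243 = -5.8486
L = 76 + -5.8486 = 70.2 dB

70.2


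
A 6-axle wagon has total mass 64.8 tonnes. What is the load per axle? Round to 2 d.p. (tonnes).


Load per axle = total weight / number of axles
Load = 64.8 / 6
Load = 10.80 tonnes

10.80


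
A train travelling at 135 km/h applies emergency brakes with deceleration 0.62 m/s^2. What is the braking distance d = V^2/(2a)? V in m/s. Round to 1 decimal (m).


Convert speed: V = 135 / 3.6 = 37.5 m/s
V^2 = 1406.25
d = 1406.25 / (2 * 0.62)
d = 1406.25 / 1.24
d = 1134.1 m

1134.1


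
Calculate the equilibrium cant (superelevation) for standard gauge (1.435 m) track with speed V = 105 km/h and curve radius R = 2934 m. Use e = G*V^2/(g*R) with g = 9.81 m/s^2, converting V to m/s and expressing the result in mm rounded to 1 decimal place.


Convert speed: V = 105 / 3.6 = 29.1667 m/s
Apply formula: e = 1.435 * 29.1667^2 / (9.81 * 2934)
e = 1.435 * 850.6944 / 28782.54
e = 0.042413 m = 42.4 mm

42.4


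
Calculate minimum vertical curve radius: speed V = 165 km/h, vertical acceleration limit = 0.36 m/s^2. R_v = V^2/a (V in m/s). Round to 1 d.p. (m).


Convert speed: V = 165 / 3.6 = 45.8333 m/s
V^2 = 2100.6944 m^2/s^2
R_v = 2100.6944 / 0.36
R_v = 5835.3 m

5835.3


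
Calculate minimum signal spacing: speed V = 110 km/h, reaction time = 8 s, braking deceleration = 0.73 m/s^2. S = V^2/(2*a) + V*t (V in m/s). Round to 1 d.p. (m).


V = 110 / 3.6 = 30.5556 m/s
Braking distance = 30.5556^2 / (2*0.73) = 639.4808 m
Sighting distance = 30.5556 * 8 = 244.4444 m
S = 639.4808 + 244.4444 = 883.9 m

883.9


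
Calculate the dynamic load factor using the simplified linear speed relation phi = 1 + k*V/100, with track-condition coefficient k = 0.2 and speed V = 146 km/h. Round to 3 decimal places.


phi = 1 + k * V / 100
phi = 1 + 0.2 * 146 / 100
phi = 1 + 0.292
phi = 1.292

1.292


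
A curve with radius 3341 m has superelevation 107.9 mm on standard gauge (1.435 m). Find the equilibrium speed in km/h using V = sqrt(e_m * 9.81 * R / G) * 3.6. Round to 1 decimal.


Convert cant: e = 107.9 mm = 0.1079 m
V_ms = sqrt(0.1079 * 9.81 * 3341 / 1.435)
V_ms = sqrt(2464.421714) = 49.6429 m/s
V = 49.6429 * 3.6 = 178.7 km/h

178.7


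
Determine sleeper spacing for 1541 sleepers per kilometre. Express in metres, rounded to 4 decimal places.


Spacing = 1000 m / number of sleepers
Spacing = 1000 / 1541
Spacing = 0.6489 m

0.6489


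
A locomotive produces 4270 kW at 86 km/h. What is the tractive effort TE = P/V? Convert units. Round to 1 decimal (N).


Convert: P = 4270 kW = 4270000 W
V = 86 / 3.6 = 23.8889 m/s
TE = 4270000 / 23.8889
TE = 178744.2 N

178744.2


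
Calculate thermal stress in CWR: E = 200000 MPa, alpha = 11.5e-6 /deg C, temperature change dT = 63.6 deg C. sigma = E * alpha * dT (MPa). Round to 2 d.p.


sigma = E * alpha * dT
sigma = 200000 * 11.5e-6 * 63.6
sigma = 2.3 * 63.6
sigma = 146.28 MPa

146.28


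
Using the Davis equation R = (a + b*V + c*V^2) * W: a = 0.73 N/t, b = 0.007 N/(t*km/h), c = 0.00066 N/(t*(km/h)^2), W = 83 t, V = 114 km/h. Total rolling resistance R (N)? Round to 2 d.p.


b*V = 0.007 * 114 = 0.798
c*V^2 = 0.00066 * 12996 = 8.57736
R_per_t = 0.73 + 0.798 + 8.57736 = 10.10536 N/t
R_total = 10.10536 * 83 = 838.74 N

838.74


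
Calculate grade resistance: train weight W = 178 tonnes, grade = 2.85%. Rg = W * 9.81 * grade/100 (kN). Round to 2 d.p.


Rg = W * 9.81 * grade / 100
Rg = 178 * 9.81 * 2.85 / 100
Rg = 1746.18 * 0.0285
Rg = 49.77 kN

49.77


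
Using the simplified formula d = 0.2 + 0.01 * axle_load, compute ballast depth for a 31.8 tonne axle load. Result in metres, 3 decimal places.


d = 0.2 + 0.01 * 31.8
d = 0.2 + 0.318
d = 0.518 m

0.518


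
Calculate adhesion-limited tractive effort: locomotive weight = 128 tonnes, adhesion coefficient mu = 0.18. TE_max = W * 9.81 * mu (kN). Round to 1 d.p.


TE_max = W * g * mu
TE_max = 128 * 9.81 * 0.18
TE_max = 1255.68 * 0.18
TE_max = 226.0 kN

226.0


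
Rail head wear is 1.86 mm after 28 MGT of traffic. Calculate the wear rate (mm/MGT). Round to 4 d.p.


Wear rate = total wear / cumulative tonnage
Rate = 1.86 / 28
Rate = 0.0664 mm/MGT

0.0664


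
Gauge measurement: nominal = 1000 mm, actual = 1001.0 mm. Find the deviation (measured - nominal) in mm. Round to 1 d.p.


Deviation = measured - nominal
Deviation = 1001.0 - 1000
Deviation = 1.0 mm

1.0


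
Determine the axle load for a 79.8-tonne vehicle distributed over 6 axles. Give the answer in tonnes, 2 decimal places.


Load per axle = total weight / number of axles
Load = 79.8 / 6
Load = 13.30 tonnes

13.30


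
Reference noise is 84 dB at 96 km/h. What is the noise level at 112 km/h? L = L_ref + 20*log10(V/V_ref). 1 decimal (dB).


V/V_ref = 112 / 96 = 1.166667
log10(1.166667) = 0.066947
20 * 0.066947 = 1.3389
L = 84 + 1.3389 = 85.3 dB

85.3


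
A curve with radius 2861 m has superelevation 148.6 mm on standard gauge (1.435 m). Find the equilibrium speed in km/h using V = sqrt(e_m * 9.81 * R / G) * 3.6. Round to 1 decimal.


Convert cant: e = 148.6 mm = 0.1486 m
V_ms = sqrt(0.1486 * 9.81 * 2861 / 1.435)
V_ms = sqrt(2906.389217) = 53.9109 m/s
V = 53.9109 * 3.6 = 194.1 km/h

194.1


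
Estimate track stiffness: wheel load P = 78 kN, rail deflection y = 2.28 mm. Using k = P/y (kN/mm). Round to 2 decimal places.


Track stiffness k = P / y
k = 78 / 2.28
k = 34.21 kN/mm

34.21


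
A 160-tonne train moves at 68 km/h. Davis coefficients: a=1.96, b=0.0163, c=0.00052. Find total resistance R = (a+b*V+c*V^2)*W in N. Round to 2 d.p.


b*V = 0.0163 * 68 = 1.1084
c*V^2 = 0.00052 * 4624 = 2.40448
R_per_t = 1.96 + 1.1084 + 2.40448 = 5.47288 N/t
R_total = 5.47288 * 160 = 875.66 N

875.66
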